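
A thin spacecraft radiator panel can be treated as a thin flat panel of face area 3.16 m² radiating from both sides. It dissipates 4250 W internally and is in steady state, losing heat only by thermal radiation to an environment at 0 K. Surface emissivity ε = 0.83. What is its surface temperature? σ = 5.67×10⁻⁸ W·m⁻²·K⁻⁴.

T ≈ 346 K

Steady state: internal power = radiated power, P = εσA T⁴.
Radiating area A = 2·3.16 = 6.320 m².
T⁴ = P/(εσA) = 4250/(0.83·5.67×10⁻⁸·6.320) = 1.429×10¹⁰ K⁴.
T = (1.429×10¹⁰)^(1/4).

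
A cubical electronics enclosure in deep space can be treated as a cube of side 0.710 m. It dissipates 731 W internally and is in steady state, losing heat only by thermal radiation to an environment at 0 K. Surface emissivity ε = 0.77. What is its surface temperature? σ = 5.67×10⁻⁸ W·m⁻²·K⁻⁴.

Steady state: internal power = radiated power, P = εσA T⁴.
Radiating area A = 6L² = 3.025 m².
T⁴ = P/(εσA) = 731/(0.77·5.67×10⁻⁸·3.025) = 5.536×10⁹ K⁴.
T = (5.536×10⁹)^(1/4).

T ≈ 273 K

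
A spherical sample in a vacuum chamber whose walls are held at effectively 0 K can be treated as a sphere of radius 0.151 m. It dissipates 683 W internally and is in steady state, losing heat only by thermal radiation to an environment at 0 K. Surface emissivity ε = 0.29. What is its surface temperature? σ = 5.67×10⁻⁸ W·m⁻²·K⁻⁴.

T ≈ 617 K

Steady state: internal power = radiated power, P = εσA T⁴.
Radiating area A = 4πr² = 0.2865 m².
T⁴ = P/(εσA) = 683/(0.29·5.67×10⁻⁸·0.2865) = 1.450×10¹¹ K⁴.
T = (1.450×10¹¹)^(1/4).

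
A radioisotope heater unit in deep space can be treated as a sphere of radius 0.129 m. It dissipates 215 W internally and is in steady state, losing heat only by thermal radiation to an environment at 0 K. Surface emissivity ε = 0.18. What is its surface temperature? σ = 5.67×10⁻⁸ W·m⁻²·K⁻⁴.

Steady state: internal power = radiated power, P = εσA T⁴.
Radiating area A = 4πr² = 0.2091 m².
T⁴ = P/(εσA) = 215/(0.18·5.67×10⁻⁸·0.2091) = 1.007×10¹¹ K⁴.
T = (1.007×10¹¹)^(1/4).

T ≈ 563 K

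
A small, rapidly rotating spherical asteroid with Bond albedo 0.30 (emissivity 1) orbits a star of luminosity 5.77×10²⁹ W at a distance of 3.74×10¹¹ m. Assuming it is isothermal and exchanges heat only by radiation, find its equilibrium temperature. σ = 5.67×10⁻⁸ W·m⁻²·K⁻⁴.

T ≈ 1000 K

First find the stellar flux at distance d: S = L/(4πd²) = 5.77×10²⁹/(4π·(3.74×10¹¹)²) = 3.283×10⁵ W/m².
For an isothermal sphere, absorbed (1−a)S·πr² = emitted σ·4πr²·T⁴, so T⁴ = (1−a)S/(4σ).
T⁴ = 0.700·3.283×10⁵/(4·5.67×10⁻⁸) = 1.013×10¹² K⁴.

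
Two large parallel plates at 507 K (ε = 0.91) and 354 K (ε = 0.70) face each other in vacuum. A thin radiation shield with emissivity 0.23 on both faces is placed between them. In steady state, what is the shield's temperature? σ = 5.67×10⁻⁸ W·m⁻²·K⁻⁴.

T_s ≈ 452 K

In steady state the net flux on the hot side equals that on the cold side.
σ(T₁⁴−T_s⁴)/D₁ = σ(T_s⁴−T₂⁴)/D₂, with D₁ = 1/ε₁+1/ε_s−1 = 4.447, D₂ = 1/ε_s+1/ε₂−1 = 4.776.
Solve for T_s⁴: T_s⁴ = (D₂·T₁⁴ + D₁·T₂⁴)/(D₁+D₂) = 4.179×10¹⁰ K⁴.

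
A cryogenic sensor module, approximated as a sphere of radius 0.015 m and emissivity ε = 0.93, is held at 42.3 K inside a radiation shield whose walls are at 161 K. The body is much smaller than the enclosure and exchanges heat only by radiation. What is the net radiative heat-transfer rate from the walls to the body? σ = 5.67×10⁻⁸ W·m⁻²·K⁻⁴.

P_net ≈ 0.0997 W

For a small grey body in a large enclosure: P_net = εσA(T_body⁴ − T_wall⁴).
A = 4πr² = 0.002827 m²; T_body⁴ − T_wall⁴ = 3.202×10⁶ − 6.719×10⁸ = -6.687×10⁸ K⁴.
|P_net| = 0.93·5.67×10⁻⁸·0.002827·6.687×10⁸.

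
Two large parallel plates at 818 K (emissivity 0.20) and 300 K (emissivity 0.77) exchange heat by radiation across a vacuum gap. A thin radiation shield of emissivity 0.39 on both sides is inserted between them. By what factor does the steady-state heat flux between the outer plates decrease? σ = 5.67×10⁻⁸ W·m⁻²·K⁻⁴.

Without shield: q₀ = σΔ(T⁴)/(1/ε₁+1/ε₂−1) with denominator 5.299.
With shield the two gaps are in series; the resistances add: (1/ε₁+1/ε_s−1)+(1/ε_s+1/ε₂−1) = 6.564+2.863 = 9.427.
Heat-flux ratio q₀/q = 9.427/5.299.

factor ≈ 1.78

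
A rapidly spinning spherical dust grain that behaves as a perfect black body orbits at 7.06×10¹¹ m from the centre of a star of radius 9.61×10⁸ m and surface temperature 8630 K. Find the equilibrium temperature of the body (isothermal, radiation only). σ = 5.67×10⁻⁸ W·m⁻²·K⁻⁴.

T ≈ 225 K

The star's surface emits σT_*⁴; at distance d the flux is S = σT_*⁴(R_*/d)².
S = 5.67×10⁻⁸·(8630)⁴·(9.61×10⁸/7.06×10¹¹)² = 582.7 W/m².
For an isothermal sphere T⁴ = (1−a)S/(4σ) = 2.569×10⁹ K⁴.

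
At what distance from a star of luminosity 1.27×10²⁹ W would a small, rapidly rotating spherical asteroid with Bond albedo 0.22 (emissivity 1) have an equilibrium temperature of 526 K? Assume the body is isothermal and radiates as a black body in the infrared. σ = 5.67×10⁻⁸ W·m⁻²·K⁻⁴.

d ≈ 6.74×10¹¹ m

For an isothermal black-emitting sphere, (1−a)S·πr² = σ·4πr²·T⁴ ⇒ S = 4σT⁴/(1−a).
S = 4·5.67×10⁻⁸·(526)⁴/0.780 = 22260 W/m².
Flux falls as S = L/(4πd²), so d = √(L/(4πS)) = √(1.27×10²⁹/(4π·22260)).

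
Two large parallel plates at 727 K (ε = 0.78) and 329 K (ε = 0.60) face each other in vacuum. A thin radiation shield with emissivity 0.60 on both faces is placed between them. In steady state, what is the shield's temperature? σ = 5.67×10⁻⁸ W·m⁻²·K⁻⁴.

In steady state the net flux on the hot side equals that on the cold side.
σ(T₁⁴−T_s⁴)/D₁ = σ(T_s⁴−T₂⁴)/D₂, with D₁ = 1/ε₁+1/ε_s−1 = 1.949, D₂ = 1/ε_s+1/ε₂−1 = 2.333.
Solve for T_s⁴: T_s⁴ = (D₂·T₁⁴ + D₁·T₂⁴)/(D₁+D₂) = 1.575×10¹¹ K⁴.

T_s ≈ 630 K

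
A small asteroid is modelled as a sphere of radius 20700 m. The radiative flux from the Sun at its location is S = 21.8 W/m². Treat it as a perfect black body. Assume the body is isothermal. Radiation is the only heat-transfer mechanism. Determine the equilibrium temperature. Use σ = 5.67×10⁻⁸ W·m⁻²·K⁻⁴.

At equilibrium, absorbed power = emitted power.
Absorbing cross-section = πr² = 1.346×10⁹ m²; emitting surface = 4πr² = 5.385×10⁹ m² (ratio 4).
S·A_cross = εσ·A_surf·T⁴  ⇒  T⁴ = S/(4σ).
T⁴ = 1.00·21.8/(4·5.67×10⁻⁸) = 9.612×10⁷ K⁴.
T = (9.612×10⁷)^(1/4).

T ≈ 99.0 K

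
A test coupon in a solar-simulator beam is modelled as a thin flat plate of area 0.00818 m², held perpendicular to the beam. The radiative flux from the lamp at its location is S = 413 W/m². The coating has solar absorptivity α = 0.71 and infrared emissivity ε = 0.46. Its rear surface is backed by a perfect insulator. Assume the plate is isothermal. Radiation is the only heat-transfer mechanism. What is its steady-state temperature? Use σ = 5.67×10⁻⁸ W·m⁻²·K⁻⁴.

T ≈ 326 K

At equilibrium, absorbed power = emitted power.
Absorbing cross-section = A = 0.008180 m²; emitting surface = A = 0.008180 m² (ratio 1).
αS·A_cross = εσ·A_surf·T⁴  ⇒  T⁴ = αS/(ε·1σ).
T⁴ = 0.710·413/(0.46·1·5.67×10⁻⁸) = 1.124×10¹⁰ K⁴.
T = (1.124×10¹⁰)^(1/4).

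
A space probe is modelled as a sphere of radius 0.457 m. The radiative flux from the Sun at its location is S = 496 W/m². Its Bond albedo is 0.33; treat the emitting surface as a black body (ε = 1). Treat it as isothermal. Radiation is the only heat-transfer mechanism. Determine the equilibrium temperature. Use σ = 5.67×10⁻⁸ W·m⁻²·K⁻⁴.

At equilibrium, absorbed power = emitted power.
Absorbing cross-section = πr² = 0.6561 m²; emitting surface = 4πr² = 2.624 m² (ratio 4).
(1−a)S·A_cross = εσ·A_surf·T⁴  ⇒  T⁴ = (1−a)S/(4σ).
T⁴ = 0.670·496/(4·5.67×10⁻⁸) = 1.465×10⁹ K⁴.
T = (1.465×10⁹)^(1/4).

T ≈ 196 K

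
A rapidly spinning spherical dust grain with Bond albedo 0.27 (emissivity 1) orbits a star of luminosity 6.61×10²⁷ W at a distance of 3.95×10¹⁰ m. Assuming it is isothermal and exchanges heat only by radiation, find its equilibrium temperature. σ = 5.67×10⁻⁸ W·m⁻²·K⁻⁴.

T ≈ 1020 K

First find the stellar flux at distance d: S = L/(4πd²) = 6.61×10²⁷/(4π·(3.95×10¹⁰)²) = 3.371×10⁵ W/m².
For an isothermal sphere, absorbed (1−a)S·πr² = emitted σ·4πr²·T⁴, so T⁴ = (1−a)S/(4σ).
T⁴ = 0.730·3.371×10⁵/(4·5.67×10⁻⁸) = 1.085×10¹² K⁴.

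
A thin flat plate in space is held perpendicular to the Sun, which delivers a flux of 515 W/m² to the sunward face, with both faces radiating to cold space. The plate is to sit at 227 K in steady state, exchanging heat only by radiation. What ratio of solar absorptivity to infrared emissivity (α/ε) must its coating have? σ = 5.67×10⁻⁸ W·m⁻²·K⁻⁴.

α/ε ≈ 0.585

Balance: αS·A = εσ·2A·T⁴ ⇒ α/ε = 2σT⁴/S.
α/ε = 2·5.67×10⁻⁸·(227)⁴/515 = 2·5.67×10⁻⁸·2.655×10⁹/515.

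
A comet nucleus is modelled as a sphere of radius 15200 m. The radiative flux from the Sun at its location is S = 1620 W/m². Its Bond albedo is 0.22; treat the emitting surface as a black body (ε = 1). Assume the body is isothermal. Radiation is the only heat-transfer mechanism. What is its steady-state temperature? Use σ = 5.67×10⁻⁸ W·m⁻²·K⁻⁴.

At equilibrium, absorbed power = emitted power.
Absorbing cross-section = πr² = 7.258×10⁸ m²; emitting surface = 4πr² = 2.903×10⁹ m² (ratio 4).
(1−a)S·A_cross = εσ·A_surf·T⁴  ⇒  T⁴ = (1−a)S/(4σ).
T⁴ = 0.780·1620/(4·5.67×10⁻⁸) = 5.571×10⁹ K⁴.
T = (5.571×10⁹)^(1/4).

T ≈ 273 K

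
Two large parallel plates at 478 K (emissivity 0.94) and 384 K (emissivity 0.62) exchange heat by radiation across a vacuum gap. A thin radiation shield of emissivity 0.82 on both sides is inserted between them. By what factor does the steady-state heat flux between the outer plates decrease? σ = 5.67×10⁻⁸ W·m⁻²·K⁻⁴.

Without shield: q₀ = σΔ(T⁴)/(1/ε₁+1/ε₂−1) with denominator 1.677.
With shield the two gaps are in series; the resistances add: (1/ε₁+1/ε_s−1)+(1/ε_s+1/ε₂−1) = 1.283+1.832 = 3.116.
Heat-flux ratio q₀/q = 3.116/1.677.

factor ≈ 1.86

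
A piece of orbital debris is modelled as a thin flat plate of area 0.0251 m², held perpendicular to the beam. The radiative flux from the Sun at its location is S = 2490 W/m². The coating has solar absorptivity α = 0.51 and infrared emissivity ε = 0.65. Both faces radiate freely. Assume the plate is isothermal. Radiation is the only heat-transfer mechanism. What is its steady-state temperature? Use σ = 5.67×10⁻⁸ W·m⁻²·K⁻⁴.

At equilibrium, absorbed power = emitted power.
Absorbing cross-section = A = 0.02510 m²; emitting surface = 2A = 0.05020 m² (ratio 2).
αS·A_cross = εσ·A_surf·T⁴  ⇒  T⁴ = αS/(ε·2σ).
T⁴ = 0.510·2490/(0.65·2·5.67×10⁻⁸) = 1.723×10¹⁰ K⁴.
T = (1.723×10¹⁰)^(1/4).

T ≈ 362 K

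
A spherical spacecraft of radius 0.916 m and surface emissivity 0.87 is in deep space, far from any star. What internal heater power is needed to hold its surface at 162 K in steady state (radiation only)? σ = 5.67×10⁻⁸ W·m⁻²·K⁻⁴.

P ≈ 358 W

P = εσ·4πr²·T⁴.
4πr² = 10.54 m²; T⁴ = 6.887×10⁸ K⁴.
P = 0.87·5.67×10⁻⁸·10.54·6.887×10⁸.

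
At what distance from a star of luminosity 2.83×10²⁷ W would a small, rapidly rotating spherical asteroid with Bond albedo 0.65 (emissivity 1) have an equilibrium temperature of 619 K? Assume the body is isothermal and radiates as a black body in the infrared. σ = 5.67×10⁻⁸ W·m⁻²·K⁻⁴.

d ≈ 4.87×10¹⁰ m

For an isothermal black-emitting sphere, (1−a)S·πr² = σ·4πr²·T⁴ ⇒ S = 4σT⁴/(1−a).
S = 4·5.67×10⁻⁸·(619)⁴/0.350 = 95130 W/m².
Flux falls as S = L/(4πd²), so d = √(L/(4πS)) = √(2.83×10²⁷/(4π·95130)).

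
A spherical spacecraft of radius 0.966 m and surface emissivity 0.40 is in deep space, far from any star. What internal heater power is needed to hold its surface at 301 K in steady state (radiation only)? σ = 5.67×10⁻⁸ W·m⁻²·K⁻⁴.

P = εσ·4πr²·T⁴.
4πr² = 11.73 m²; T⁴ = 8.209×10⁹ K⁴.
P = 0.40·5.67×10⁻⁸·11.73·8.209×10⁹.

P ≈ 2180 W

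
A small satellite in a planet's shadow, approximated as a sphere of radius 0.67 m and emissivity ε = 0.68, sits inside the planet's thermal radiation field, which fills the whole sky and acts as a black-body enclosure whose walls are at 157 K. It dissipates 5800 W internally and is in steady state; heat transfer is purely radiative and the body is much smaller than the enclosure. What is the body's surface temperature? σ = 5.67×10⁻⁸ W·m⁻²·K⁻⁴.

T ≈ 406 K

For a small grey body in a large enclosure, net radiated power = εσA(T⁴ − T_w⁴).
Steady state: P = εσA(T⁴ − T_w⁴) with A = 4πr² = 5.641 m².
T⁴ = P/(εσA) + T_w⁴ = 5800/(0.68·5.67×10⁻⁸·5.641) + (157)⁴
    = 2.667×10¹⁰ + 6.076×10⁸ = 2.727×10¹⁰ K⁴.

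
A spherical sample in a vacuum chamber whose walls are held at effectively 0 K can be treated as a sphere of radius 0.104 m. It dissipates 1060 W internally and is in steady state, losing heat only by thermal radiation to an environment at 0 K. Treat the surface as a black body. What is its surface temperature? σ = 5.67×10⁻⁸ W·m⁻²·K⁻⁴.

T ≈ 609 K

Steady state: internal power = radiated power, P = εσA T⁴.
Radiating area A = 4πr² = 0.1359 m².
T⁴ = P/(εσA) = 1060/(1.0·5.67×10⁻⁸·0.1359) = 1.375×10¹¹ K⁴.
T = (1.375×10¹¹)^(1/4).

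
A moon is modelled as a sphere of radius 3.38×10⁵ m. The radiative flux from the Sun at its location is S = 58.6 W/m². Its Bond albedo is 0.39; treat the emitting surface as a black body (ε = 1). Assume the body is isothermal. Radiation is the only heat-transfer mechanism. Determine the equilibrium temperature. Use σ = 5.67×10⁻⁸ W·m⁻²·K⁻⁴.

T ≈ 112 K

At equilibrium, absorbed power = emitted power.
Absorbing cross-section = πr² = 3.589×10¹¹ m²; emitting surface = 4πr² = 1.436×10¹² m² (ratio 4).
(1−a)S·A_cross = εσ·A_surf·T⁴  ⇒  T⁴ = (1−a)S/(4σ).
T⁴ = 0.610·58.6/(4·5.67×10⁻⁸) = 1.576×10⁸ K⁴.
T = (1.576×10⁸)^(1/4).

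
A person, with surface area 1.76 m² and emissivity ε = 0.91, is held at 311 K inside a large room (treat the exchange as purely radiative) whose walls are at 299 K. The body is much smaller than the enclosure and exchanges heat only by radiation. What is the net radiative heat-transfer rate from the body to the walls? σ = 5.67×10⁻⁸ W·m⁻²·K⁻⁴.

P_net ≈ 124 W

For a small grey body in a large enclosure: P_net = εσA(T_body⁴ − T_wall⁴).
A = 1.76 m²; T_body⁴ − T_wall⁴ = 9.355×10⁹ − 7.993×10⁹ = 1.362×10⁹ K⁴.
|P_net| = 0.91·5.67×10⁻⁸·1.760·1.362×10⁹.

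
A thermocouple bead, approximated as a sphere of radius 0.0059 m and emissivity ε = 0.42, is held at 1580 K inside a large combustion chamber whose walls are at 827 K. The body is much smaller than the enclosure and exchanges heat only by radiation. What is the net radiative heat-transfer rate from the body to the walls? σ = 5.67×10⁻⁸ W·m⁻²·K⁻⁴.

For a small grey body in a large enclosure: P_net = εσA(T_body⁴ − T_wall⁴).
A = 4πr² = 4.374×10⁻⁴ m²; T_body⁴ − T_wall⁴ = 6.232×10¹² − 4.678×10¹¹ = 5.764×10¹² K⁴.
|P_net| = 0.42·5.67×10⁻⁸·4.374×10⁻⁴·5.764×10¹².

P_net ≈ 60.0 W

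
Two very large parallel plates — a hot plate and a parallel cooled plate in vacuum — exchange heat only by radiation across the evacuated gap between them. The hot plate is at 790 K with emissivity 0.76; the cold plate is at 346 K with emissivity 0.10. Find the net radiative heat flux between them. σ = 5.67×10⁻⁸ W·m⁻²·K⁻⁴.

q ≈ 2060 W/m²

For two infinite grey parallel plates, q = σ(T₁⁴ − T₂⁴)/(1/ε₁ + 1/ε₂ − 1).
T₁⁴ − T₂⁴ = 3.895×10¹¹ − 1.433×10¹⁰ = 3.752×10¹¹ K⁴.
1/ε₁ + 1/ε₂ − 1 = 1.316 + 10.00 − 1 = 10.32.
q = 5.67×10⁻⁸ × 3.752×10¹¹ / 10.32.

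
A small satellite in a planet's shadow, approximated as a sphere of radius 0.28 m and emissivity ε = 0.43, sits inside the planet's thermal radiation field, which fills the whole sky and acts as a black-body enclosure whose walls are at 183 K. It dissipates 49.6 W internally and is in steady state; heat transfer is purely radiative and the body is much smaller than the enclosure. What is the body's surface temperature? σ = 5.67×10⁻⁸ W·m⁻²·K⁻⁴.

For a small grey body in a large enclosure, net radiated power = εσA(T⁴ − T_w⁴).
Steady state: P = εσA(T⁴ − T_w⁴) with A = 4πr² = 0.9852 m².
T⁴ = P/(εσA) + T_w⁴ = 49.6/(0.43·5.67×10⁻⁸·0.9852) + (183)⁴
    = 2.065×10⁹ + 1.122×10⁹ = 3.186×10⁹ K⁴.

T ≈ 238 K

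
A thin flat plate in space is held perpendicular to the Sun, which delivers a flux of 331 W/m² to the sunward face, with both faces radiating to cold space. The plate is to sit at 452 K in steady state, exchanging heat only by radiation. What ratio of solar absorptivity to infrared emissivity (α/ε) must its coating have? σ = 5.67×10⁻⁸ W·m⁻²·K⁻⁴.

α/ε ≈ 14.3

Balance: αS·A = εσ·2A·T⁴ ⇒ α/ε = 2σT⁴/S.
α/ε = 2·5.67×10⁻⁸·(452)⁴/331 = 2·5.67×10⁻⁸·4.174×10¹⁰/331.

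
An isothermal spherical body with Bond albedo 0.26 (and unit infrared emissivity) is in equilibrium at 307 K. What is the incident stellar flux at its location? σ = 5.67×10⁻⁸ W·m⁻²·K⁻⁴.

(1−a)S·πr² = σ·4πr²·T⁴ ⇒ S = 4σT⁴/(1−a).
S = 4·5.67×10⁻⁸·8.883×10⁹/0.740.

S ≈ 2720 W/m²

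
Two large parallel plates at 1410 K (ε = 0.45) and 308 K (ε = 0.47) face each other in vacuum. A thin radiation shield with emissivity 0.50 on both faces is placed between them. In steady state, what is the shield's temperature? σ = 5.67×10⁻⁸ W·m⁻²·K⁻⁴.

T_s ≈ 1180 K

In steady state the net flux on the hot side equals that on the cold side.
σ(T₁⁴−T_s⁴)/D₁ = σ(T_s⁴−T₂⁴)/D₂, with D₁ = 1/ε₁+1/ε_s−1 = 3.222, D₂ = 1/ε_s+1/ε₂−1 = 3.128.
Solve for T_s⁴: T_s⁴ = (D₂·T₁⁴ + D₁·T₂⁴)/(D₁+D₂) = 1.951×10¹² K⁴.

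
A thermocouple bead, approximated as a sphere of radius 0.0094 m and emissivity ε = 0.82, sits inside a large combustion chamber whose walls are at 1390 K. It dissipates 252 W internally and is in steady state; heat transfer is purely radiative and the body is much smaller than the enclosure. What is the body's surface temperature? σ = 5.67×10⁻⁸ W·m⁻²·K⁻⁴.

T ≈ 1710 K

For a small grey body in a large enclosure, net radiated power = εσA(T⁴ − T_w⁴).
Steady state: P = εσA(T⁴ − T_w⁴) with A = 4πr² = 0.001110 m².
T⁴ = P/(εσA) + T_w⁴ = 252/(0.82·5.67×10⁻⁸·0.001110) + (1390)⁴
    = 4.881×10¹² + 3.733×10¹² = 8.614×10¹² K⁴.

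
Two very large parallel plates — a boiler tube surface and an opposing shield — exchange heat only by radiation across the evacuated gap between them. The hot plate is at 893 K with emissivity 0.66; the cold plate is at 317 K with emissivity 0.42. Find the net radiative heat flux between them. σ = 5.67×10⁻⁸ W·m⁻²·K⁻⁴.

For two infinite grey parallel plates, q = σ(T₁⁴ − T₂⁴)/(1/ε₁ + 1/ε₂ − 1).
T₁⁴ − T₂⁴ = 6.359×10¹¹ − 1.010×10¹⁰ = 6.258×10¹¹ K⁴.
1/ε₁ + 1/ε₂ − 1 = 1.515 + 2.381 − 1 = 2.896.
q = 5.67×10⁻⁸ × 6.258×10¹¹ / 2.896.

q ≈ 12300 W/m²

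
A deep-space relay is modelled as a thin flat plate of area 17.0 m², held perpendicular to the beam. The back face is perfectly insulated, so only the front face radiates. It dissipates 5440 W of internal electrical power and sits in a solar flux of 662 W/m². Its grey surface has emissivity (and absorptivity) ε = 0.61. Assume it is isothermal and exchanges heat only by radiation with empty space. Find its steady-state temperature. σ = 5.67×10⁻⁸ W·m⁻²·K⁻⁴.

At steady state, absorbed solar power + internal power = radiated power.
Absorbed: α·S·A_cross = 0.61·662·17.00 = 6865 W (cross-section A).
Total input = 6865 + 5440 = 12300 W.
Radiated: εσ·A_surf·T⁴ with A_surf = A = 17.00 m².
T⁴ = 12300/(0.61·5.67×10⁻⁸·17.00) = 2.093×10¹⁰ K⁴.

T ≈ 380 K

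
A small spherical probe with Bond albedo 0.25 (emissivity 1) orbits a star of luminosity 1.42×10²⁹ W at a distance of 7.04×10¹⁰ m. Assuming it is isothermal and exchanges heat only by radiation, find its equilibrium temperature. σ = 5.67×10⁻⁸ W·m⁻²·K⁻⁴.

First find the stellar flux at distance d: S = L/(4πd²) = 1.42×10²⁹/(4π·(7.04×10¹⁰)²) = 2.280×10⁶ W/m².
For an isothermal sphere, absorbed (1−a)S·πr² = emitted σ·4πr²·T⁴, so T⁴ = (1−a)S/(4σ).
T⁴ = 0.750·2.280×10⁶/(4·5.67×10⁻⁸) = 7.540×10¹² K⁴.

T ≈ 1660 K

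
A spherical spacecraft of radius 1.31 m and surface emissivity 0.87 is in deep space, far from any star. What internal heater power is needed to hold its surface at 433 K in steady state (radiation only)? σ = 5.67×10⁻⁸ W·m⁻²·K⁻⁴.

P ≈ 37400 W

P = εσ·4πr²·T⁴.
4πr² = 21.57 m²; T⁴ = 3.515×10¹⁰ K⁴.
P = 0.87·5.67×10⁻⁸·21.57·3.515×10¹⁰.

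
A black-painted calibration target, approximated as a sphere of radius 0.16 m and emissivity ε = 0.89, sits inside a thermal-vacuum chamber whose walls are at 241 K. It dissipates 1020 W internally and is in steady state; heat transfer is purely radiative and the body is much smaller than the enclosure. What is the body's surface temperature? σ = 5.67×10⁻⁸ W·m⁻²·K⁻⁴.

For a small grey body in a large enclosure, net radiated power = εσA(T⁴ − T_w⁴).
Steady state: P = εσA(T⁴ − T_w⁴) with A = 4πr² = 0.3217 m².
T⁴ = P/(εσA) + T_w⁴ = 1020/(0.89·5.67×10⁻⁸·0.3217) + (241)⁴
    = 6.283×10¹⁰ + 3.373×10⁹ = 6.620×10¹⁰ K⁴.

T ≈ 507 K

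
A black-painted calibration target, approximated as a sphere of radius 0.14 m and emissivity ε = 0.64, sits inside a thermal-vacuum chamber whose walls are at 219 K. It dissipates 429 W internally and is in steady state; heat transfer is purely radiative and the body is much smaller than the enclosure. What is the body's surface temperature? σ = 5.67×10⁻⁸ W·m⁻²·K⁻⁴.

T ≈ 474 K

For a small grey body in a large enclosure, net radiated power = εσA(T⁴ − T_w⁴).
Steady state: P = εσA(T⁴ − T_w⁴) with A = 4πr² = 0.2463 m².
T⁴ = P/(εσA) + T_w⁴ = 429/(0.64·5.67×10⁻⁸·0.2463) + (219)⁴
    = 4.800×10¹⁰ + 2.300×10⁹ = 5.030×10¹⁰ K⁴.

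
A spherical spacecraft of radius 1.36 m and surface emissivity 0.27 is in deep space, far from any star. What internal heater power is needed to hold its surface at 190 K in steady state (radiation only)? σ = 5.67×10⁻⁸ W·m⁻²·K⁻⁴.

P ≈ 464 W

P = εσ·4πr²·T⁴.
4πr² = 23.24 m²; T⁴ = 1.303×10⁹ K⁴.
P = 0.27·5.67×10⁻⁸·23.24·1.303×10⁹.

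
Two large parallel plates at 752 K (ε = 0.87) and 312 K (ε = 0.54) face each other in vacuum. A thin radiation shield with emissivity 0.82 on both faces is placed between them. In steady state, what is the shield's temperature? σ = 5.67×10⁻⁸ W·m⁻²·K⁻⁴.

In steady state the net flux on the hot side equals that on the cold side.
σ(T₁⁴−T_s⁴)/D₁ = σ(T_s⁴−T₂⁴)/D₂, with D₁ = 1/ε₁+1/ε_s−1 = 1.369, D₂ = 1/ε_s+1/ε₂−1 = 2.071.
Solve for T_s⁴: T_s⁴ = (D₂·T₁⁴ + D₁·T₂⁴)/(D₁+D₂) = 1.963×10¹¹ K⁴.

T_s ≈ 666 K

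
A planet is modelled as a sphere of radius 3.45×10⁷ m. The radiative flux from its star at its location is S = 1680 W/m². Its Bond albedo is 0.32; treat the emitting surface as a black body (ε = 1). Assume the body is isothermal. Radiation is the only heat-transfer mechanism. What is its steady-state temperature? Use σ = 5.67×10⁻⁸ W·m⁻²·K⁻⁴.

At equilibrium, absorbed power = emitted power.
Absorbing cross-section = πr² = 3.739×10¹⁵ m²; emitting surface = 4πr² = 1.496×10¹⁶ m² (ratio 4).
(1−a)S·A_cross = εσ·A_surf·T⁴  ⇒  T⁴ = (1−a)S/(4σ).
T⁴ = 0.680·1680/(4·5.67×10⁻⁸) = 5.037×10⁹ K⁴.
T = (5.037×10⁹)^(1/4).

T ≈ 266 K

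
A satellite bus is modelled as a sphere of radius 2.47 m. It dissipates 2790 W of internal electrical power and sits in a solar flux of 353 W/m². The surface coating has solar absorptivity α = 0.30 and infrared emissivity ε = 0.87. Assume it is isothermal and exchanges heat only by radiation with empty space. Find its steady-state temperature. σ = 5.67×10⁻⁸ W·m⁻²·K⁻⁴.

At steady state, absorbed solar power + internal power = radiated power.
Absorbed: α·S·A_cross = 0.30·353·19.17 = 2030 W (cross-section πr²).
Total input = 2030 + 2790 = 4820 W.
Radiated: εσ·A_surf·T⁴ with A_surf = 4πr² = 76.67 m².
T⁴ = 4820/(0.87·5.67×10⁻⁸·76.67) = 1.274×10⁹ K⁴.

T ≈ 189 K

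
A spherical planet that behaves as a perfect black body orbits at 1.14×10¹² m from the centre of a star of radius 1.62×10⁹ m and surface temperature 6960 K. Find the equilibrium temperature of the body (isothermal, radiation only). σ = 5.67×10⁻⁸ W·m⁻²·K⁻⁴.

T ≈ 186 K

The star's surface emits σT_*⁴; at distance d the flux is S = σT_*⁴(R_*/d)².
S = 5.67×10⁻⁸·(6960)⁴·(1.62×10⁹/1.14×10¹²)² = 268.7 W/m².
For an isothermal sphere T⁴ = (1−a)S/(4σ) = 1.185×10⁹ K⁴.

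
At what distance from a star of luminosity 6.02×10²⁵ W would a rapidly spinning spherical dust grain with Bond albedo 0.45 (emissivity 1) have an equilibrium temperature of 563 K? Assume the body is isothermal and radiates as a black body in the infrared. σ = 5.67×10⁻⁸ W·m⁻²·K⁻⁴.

d ≈ 1.08×10¹⁰ m

For an isothermal black-emitting sphere, (1−a)S·πr² = σ·4πr²·T⁴ ⇒ S = 4σT⁴/(1−a).
S = 4·5.67×10⁻⁸·(563)⁴/0.550 = 41430 W/m².
Flux falls as S = L/(4πd²), so d = √(L/(4πS)) = √(6.02×10²⁵/(4π·41430)).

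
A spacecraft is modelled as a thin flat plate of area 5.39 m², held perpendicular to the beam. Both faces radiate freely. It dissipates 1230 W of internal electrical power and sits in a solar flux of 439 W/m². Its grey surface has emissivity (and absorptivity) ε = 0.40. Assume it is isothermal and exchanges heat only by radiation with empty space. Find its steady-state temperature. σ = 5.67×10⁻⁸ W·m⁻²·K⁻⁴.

T ≈ 307 K

At steady state, absorbed solar power + internal power = radiated power.
Absorbed: α·S·A_cross = 0.40·439·5.390 = 946.5 W (cross-section A).
Total input = 946.5 + 1230 = 2176 W.
Radiated: εσ·A_surf·T⁴ with A_surf = 2A = 10.78 m².
T⁴ = 2176/(0.40·5.67×10⁻⁸·10.78) = 8.902×10⁹ K⁴.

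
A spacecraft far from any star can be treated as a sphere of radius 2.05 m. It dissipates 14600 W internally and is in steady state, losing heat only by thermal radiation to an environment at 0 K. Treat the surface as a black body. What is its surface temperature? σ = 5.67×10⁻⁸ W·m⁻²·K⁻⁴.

Steady state: internal power = radiated power, P = εσA T⁴.
Radiating area A = 4πr² = 52.81 m².
T⁴ = P/(εσA) = 14600/(1.0·5.67×10⁻⁸·52.81) = 4.876×10⁹ K⁴.
T = (4.876×10⁹)^(1/4).

T ≈ 264 K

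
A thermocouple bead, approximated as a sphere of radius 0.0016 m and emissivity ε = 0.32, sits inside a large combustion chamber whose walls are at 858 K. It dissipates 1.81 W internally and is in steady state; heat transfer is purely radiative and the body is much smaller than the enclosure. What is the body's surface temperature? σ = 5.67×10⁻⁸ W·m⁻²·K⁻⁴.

For a small grey body in a large enclosure, net radiated power = εσA(T⁴ − T_w⁴).
Steady state: P = εσA(T⁴ − T_w⁴) with A = 4πr² = 3.217×10⁻⁵ m².
T⁴ = P/(εσA) + T_w⁴ = 1.81/(0.32·5.67×10⁻⁸·3.217×10⁻⁵) + (858)⁴
    = 3.101×10¹² + 5.419×10¹¹ = 3.643×10¹² K⁴.

T ≈ 1380 K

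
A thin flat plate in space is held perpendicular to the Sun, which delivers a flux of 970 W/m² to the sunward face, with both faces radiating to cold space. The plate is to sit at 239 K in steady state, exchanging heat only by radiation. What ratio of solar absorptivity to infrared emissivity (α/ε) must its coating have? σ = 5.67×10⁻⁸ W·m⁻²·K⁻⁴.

Balance: αS·A = εσ·2A·T⁴ ⇒ α/ε = 2σT⁴/S.
α/ε = 2·5.67×10⁻⁸·(239)⁴/970 = 2·5.67×10⁻⁸·3.263×10⁹/970.

α/ε ≈ 0.381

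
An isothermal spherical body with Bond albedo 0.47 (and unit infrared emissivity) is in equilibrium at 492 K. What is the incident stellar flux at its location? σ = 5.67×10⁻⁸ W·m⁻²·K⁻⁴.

(1−a)S·πr² = σ·4πr²·T⁴ ⇒ S = 4σT⁴/(1−a).
S = 4·5.67×10⁻⁸·5.859×10¹⁰/0.530.

S ≈ 25100 W/m²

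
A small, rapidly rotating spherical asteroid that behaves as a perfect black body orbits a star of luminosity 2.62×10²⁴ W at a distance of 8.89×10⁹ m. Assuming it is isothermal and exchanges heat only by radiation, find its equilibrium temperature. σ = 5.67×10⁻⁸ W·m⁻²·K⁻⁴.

T ≈ 328 K

First find the stellar flux at distance d: S = L/(4πd²) = 2.62×10²⁴/(4π·(8.89×10⁹)²) = 2638 W/m².
For an isothermal sphere, absorbed (1−a)S·πr² = emitted σ·4πr²·T⁴, so T⁴ = (1−a)S/(4σ).
T⁴ = 1.00·2638/(4·5.67×10⁻⁸) = 1.163×10¹⁰ K⁴.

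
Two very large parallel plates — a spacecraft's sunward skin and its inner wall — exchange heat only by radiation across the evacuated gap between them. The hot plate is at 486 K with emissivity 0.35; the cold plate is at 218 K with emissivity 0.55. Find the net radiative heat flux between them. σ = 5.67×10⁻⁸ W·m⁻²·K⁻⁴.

q ≈ 826 W/m²

For two infinite grey parallel plates, q = σ(T₁⁴ − T₂⁴)/(1/ε₁ + 1/ε₂ − 1).
T₁⁴ − T₂⁴ = 5.579×10¹⁰ − 2.259×10⁹ = 5.353×10¹⁰ K⁴.
1/ε₁ + 1/ε₂ − 1 = 2.857 + 1.818 − 1 = 3.675.
q = 5.67×10⁻⁸ × 5.353×10¹⁰ / 3.675.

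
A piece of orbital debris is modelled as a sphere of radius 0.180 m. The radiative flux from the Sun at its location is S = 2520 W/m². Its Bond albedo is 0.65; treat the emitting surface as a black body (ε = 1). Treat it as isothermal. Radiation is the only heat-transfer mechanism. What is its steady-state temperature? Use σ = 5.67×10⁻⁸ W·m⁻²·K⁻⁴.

At equilibrium, absorbed power = emitted power.
Absorbing cross-section = πr² = 0.1018 m²; emitting surface = 4πr² = 0.4072 m² (ratio 4).
(1−a)S·A_cross = εσ·A_surf·T⁴  ⇒  T⁴ = (1−a)S/(4σ).
T⁴ = 0.350·2520/(4·5.67×10⁻⁸) = 3.889×10⁹ K⁴.
T = (3.889×10⁹)^(1/4).

T ≈ 250 K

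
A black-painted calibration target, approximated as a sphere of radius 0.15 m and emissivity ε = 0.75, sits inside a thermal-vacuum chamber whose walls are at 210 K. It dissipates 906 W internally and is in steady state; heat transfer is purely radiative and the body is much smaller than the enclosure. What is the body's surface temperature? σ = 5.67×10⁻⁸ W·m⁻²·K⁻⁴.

For a small grey body in a large enclosure, net radiated power = εσA(T⁴ − T_w⁴).
Steady state: P = εσA(T⁴ − T_w⁴) with A = 4πr² = 0.2827 m².
T⁴ = P/(εσA) + T_w⁴ = 906/(0.75·5.67×10⁻⁸·0.2827) + (210)⁴
    = 7.535×10¹⁰ + 1.945×10⁹ = 7.730×10¹⁰ K⁴.

T ≈ 527 K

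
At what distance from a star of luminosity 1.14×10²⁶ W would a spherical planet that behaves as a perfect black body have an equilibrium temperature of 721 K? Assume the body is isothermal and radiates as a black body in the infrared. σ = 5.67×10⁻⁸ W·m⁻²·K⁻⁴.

For an isothermal black-emitting sphere, (1−a)S·πr² = σ·4πr²·T⁴ ⇒ S = 4σT⁴/(1−a).
S = 4·5.67×10⁻⁸·(721)⁴/1.00 = 61290 W/m².
Flux falls as S = L/(4πd²), so d = √(L/(4πS)) = √(1.14×10²⁶/(4π·61290)).

d ≈ 1.22×10¹⁰ m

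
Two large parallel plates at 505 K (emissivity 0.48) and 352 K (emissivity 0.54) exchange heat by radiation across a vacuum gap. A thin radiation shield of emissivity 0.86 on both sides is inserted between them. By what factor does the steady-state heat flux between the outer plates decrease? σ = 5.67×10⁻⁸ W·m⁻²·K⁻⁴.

Without shield: q₀ = σΔ(T⁴)/(1/ε₁+1/ε₂−1) with denominator 2.935.
With shield the two gaps are in series; the resistances add: (1/ε₁+1/ε_s−1)+(1/ε_s+1/ε₂−1) = 2.246+2.015 = 4.261.
Heat-flux ratio q₀/q = 4.261/2.935.

factor ≈ 1.45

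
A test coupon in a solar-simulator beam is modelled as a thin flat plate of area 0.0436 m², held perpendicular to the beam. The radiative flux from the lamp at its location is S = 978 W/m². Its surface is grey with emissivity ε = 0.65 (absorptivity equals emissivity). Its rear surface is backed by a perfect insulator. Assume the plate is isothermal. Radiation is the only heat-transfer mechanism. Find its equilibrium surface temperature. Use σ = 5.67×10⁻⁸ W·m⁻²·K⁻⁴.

T ≈ 362 K

At equilibrium, absorbed power = emitted power.
Absorbing cross-section = A = 0.04360 m²; emitting surface = A = 0.04360 m² (ratio 1).
εS·A_cross = εσ·A_surf·T⁴  ⇒  T⁴ = S/(1σ)   (ε cancels).
T⁴ = 978/(1·5.67×10⁻⁸) = 1.725×10¹⁰ K⁴.
T = (1.725×10¹⁰)^(1/4).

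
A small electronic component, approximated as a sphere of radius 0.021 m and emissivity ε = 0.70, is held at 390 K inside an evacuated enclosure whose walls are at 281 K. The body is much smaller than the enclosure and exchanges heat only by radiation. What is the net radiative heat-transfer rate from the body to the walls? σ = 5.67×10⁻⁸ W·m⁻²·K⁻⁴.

For a small grey body in a large enclosure: P_net = εσA(T_body⁴ − T_wall⁴).
A = 4πr² = 0.005542 m²; T_body⁴ − T_wall⁴ = 2.313×10¹⁰ − 6.235×10⁹ = 1.690×10¹⁰ K⁴.
|P_net| = 0.70·5.67×10⁻⁸·0.005542·1.690×10¹⁰.

P_net ≈ 3.72 W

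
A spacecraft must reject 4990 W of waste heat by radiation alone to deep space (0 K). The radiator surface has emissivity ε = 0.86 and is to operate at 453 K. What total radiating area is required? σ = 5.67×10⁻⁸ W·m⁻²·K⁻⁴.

P = εσA T⁴ ⇒ A = P/(εσT⁴).
T⁴ = 4.211×10¹⁰ K⁴.
A = 4990/(0.86 × 5.67×10⁻⁸ × 4.211×10¹⁰).

A ≈ 2.43 m²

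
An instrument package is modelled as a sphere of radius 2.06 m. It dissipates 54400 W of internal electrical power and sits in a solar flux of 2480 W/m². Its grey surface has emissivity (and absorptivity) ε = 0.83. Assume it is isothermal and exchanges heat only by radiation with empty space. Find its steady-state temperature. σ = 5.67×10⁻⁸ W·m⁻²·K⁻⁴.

T ≈ 425 K

At steady state, absorbed solar power + internal power = radiated power.
Absorbed: α·S·A_cross = 0.83·2480·13.33 = 27440 W (cross-section πr²).
Total input = 27440 + 54400 = 81840 W.
Radiated: εσ·A_surf·T⁴ with A_surf = 4πr² = 53.33 m².
T⁴ = 81840/(0.83·5.67×10⁻⁸·53.33) = 3.261×10¹⁰ K⁴.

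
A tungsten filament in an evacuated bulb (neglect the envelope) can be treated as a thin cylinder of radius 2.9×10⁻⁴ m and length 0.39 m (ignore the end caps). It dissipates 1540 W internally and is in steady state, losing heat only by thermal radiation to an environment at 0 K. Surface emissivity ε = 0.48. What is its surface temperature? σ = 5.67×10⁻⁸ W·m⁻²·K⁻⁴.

T ≈ 2990 K

Steady state: internal power = radiated power, P = εσA T⁴.
Radiating area A = 2πrL = 7.106×10⁻⁴ m².
T⁴ = P/(εσA) = 1540/(0.48·5.67×10⁻⁸·7.106×10⁻⁴) = 7.963×10¹³ K⁴.
T = (7.963×10¹³)^(1/4).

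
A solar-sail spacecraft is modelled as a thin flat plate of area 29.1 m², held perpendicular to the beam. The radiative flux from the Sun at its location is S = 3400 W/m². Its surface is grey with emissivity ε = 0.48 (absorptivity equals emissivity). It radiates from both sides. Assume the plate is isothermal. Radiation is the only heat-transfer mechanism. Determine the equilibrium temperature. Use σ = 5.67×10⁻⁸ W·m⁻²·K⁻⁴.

T ≈ 416 K

At equilibrium, absorbed power = emitted power.
Absorbing cross-section = A = 29.10 m²; emitting surface = 2A = 58.20 m² (ratio 2).
εS·A_cross = εσ·A_surf·T⁴  ⇒  T⁴ = S/(2σ)   (ε cancels).
T⁴ = 3400/(2·5.67×10⁻⁸) = 2.998×10¹⁰ K⁴.
T = (2.998×10¹⁰)^(1/4).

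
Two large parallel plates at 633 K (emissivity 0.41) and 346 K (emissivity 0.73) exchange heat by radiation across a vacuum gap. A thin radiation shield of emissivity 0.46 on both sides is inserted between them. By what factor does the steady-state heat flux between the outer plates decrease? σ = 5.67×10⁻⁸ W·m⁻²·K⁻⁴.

Without shield: q₀ = σΔ(T⁴)/(1/ε₁+1/ε₂−1) with denominator 2.809.
With shield the two gaps are in series; the resistances add: (1/ε₁+1/ε_s−1)+(1/ε_s+1/ε₂−1) = 3.613+2.544 = 6.157.
Heat-flux ratio q₀/q = 6.157/2.809.

factor ≈ 2.19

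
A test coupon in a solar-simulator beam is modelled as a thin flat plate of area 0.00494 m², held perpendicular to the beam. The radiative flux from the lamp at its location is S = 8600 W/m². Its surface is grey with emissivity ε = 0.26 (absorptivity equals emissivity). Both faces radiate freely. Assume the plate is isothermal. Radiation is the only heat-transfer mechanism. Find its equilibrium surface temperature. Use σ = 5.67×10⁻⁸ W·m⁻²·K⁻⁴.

At equilibrium, absorbed power = emitted power.
Absorbing cross-section = A = 0.004940 m²; emitting surface = 2A = 0.009880 m² (ratio 2).
εS·A_cross = εσ·A_surf·T⁴  ⇒  T⁴ = S/(2σ)   (ε cancels).
T⁴ = 8600/(2·5.67×10⁻⁸) = 7.584×10¹⁰ K⁴.
T = (7.584×10¹⁰)^(1/4).

T ≈ 525 K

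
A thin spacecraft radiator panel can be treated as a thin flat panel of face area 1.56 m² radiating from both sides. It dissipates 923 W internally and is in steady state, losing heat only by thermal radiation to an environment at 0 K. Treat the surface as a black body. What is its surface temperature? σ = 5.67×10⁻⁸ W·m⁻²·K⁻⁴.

Steady state: internal power = radiated power, P = εσA T⁴.
Radiating area A = 2·1.56 = 3.120 m².
T⁴ = P/(εσA) = 923/(1.0·5.67×10⁻⁸·3.120) = 5.218×10⁹ K⁴.
T = (5.218×10⁹)^(1/4).

T ≈ 269 K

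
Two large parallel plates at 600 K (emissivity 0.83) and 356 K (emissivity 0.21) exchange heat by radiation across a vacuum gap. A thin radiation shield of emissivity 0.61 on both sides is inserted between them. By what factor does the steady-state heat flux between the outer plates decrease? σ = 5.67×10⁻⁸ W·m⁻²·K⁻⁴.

factor ≈ 1.46

Without shield: q₀ = σΔ(T⁴)/(1/ε₁+1/ε₂−1) with denominator 4.967.
With shield the two gaps are in series; the resistances add: (1/ε₁+1/ε_s−1)+(1/ε_s+1/ε₂−1) = 1.844+5.401 = 7.245.
Heat-flux ratio q₀/q = 7.245/4.967.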